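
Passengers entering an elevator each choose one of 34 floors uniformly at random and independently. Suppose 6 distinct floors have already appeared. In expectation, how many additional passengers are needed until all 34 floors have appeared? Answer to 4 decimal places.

133.5238

With k distinct floors already seen, the next new one takes an expected 34/(34-k) passengers.
Sum over k = 6,...,33: E = 34/28 + 34/27 + 34/26 + ... + 34/2 + 34/1 = 133.52382.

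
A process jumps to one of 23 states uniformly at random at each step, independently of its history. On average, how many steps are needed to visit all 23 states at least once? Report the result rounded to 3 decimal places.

After k distinct states have appeared, the next step gives a new one with probability (23-k)/23, so the expected wait for the (k+1)-th is 23/(23-k).
E[T] = 23/23 + 23/22 + 23/21 + ... + 23/2 + 23/1 = 23·H_{23}.
H_{23} = 3.7343, so E[T] = 85.8887.

85.889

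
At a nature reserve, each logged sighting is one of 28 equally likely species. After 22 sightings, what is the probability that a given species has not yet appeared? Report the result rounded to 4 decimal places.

On each sighting the fixed species fails to appear with probability 27/28.
P(still missing after 22) = (27/28)^22 = 0.44929.

0.4493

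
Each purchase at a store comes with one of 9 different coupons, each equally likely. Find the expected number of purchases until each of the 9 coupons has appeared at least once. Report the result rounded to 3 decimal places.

The wait to go from k to k+1 distinct coupons is geometric with mean 9/(9-k).
E[T] = 9/9 + 9/8 + 9/7 + ... + 9/2 + 9/1 = 9·H_{9}.
H_{9} = 2.8290, so E[T] = 25.4607.

25.461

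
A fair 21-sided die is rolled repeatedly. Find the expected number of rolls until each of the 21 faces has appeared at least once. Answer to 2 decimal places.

Split into phases: going from k distinct to k+1 distinct takes on average 21/(21-k) rolls.
E[T] = 21/21 + 21/20 + 21/19 + ... + 21/2 + 21/1 = 21·H_{21}.
H_{21} = 3.645, so E[T] = 76.553.

76.55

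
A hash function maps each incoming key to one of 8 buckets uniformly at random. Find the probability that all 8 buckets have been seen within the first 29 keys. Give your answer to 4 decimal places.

0.8401

By inclusion–exclusion over which buckets are missing,
P(all seen) = Σ_{j=0}^{8} (-1)^j C(8,j)((8-j)/8)^29
= 1.00000 - 0.16647 + 0.00667 - 0.00007 + 0.00000 - 0.00000 + 0.00000 - 0.00000 + 0.00000
= 0.84013.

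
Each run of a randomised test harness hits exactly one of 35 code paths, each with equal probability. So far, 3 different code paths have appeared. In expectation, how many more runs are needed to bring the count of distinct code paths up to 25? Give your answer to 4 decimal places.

The wait to go from k to k+1 distinct code paths is geometric with mean 35/(35-k).
Sum over k = 3,...,24: E = 35/32 + 35/31 + 35/30 + ... + 35/12 + 35/11 = 39.53344.

39.5334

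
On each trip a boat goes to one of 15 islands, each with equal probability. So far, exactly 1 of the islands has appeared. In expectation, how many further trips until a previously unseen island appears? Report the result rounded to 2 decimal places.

The number of trips until the next new island is geometric with success probability 14/15, so its mean is 15/14.
E = 15/14 = 1.071.

1.07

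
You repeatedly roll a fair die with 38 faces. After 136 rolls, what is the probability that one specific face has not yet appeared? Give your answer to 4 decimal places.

0.0266

On each roll the fixed face fails to appear with probability 37/38.
P(still missing after 136) = (37/38)^136 = 0.02660.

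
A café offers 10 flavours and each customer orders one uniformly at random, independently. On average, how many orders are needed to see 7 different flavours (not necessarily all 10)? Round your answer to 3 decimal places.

With k distinct flavours already seen, the next new one arrives after an expected 10/(10-k) orders.
Sum over k = 0,...,6: E = 10/10 + 10/9 + 10/8 + ... + 10/5 + 10/4 = 10.9563.

10.956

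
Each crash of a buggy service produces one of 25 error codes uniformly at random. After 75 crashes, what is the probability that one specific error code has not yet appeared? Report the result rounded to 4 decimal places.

Each crash misses the fixed error code with probability (25-1)/25 = 24/25, independently.
P(still missing after 75) = (24/25)^75 = 0.04681.

0.0468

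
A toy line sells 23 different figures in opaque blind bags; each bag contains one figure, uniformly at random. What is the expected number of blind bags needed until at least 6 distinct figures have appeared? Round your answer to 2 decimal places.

6.78

With k distinct figures already seen, the next new one arrives after an expected 23/(23-k) blind bags.
Sum over k = 0,...,5: E = 23/23 + 23/22 + 23/21 + 23/20 + 23/19 + 23/18 = 6.779.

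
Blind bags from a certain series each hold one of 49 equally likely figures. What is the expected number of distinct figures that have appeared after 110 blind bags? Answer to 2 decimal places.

43.93

For each figure, P(seen in 110 blind bags) = 1 - (48/49)^110 = 0.896.
By linearity of expectation, E[distinct seen] = 49·(1 - (48/49)^110) = 43.928.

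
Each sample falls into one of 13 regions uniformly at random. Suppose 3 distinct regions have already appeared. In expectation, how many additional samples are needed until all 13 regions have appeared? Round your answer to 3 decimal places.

With k distinct regions already seen, the next new one takes an expected 13/(13-k) samples.
Sum over k = 3,...,12: E = 13/10 + 13/9 + 13/8 + ... + 13/2 + 13/1 = 38.0766.

38.077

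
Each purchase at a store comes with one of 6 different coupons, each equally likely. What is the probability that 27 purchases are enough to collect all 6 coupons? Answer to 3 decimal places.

0.957

By inclusion–exclusion over which coupons are missing,
P(all seen) = Σ_{j=0}^{6} (-1)^j C(6,j)((6-j)/6)^27
= 1.0000 - 0.0437 + 0.0003 - 0.0000 + 0.0000 - 0.0000 + 0.0000
= 0.9566.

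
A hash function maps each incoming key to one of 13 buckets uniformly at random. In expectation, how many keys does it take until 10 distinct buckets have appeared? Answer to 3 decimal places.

17.508

With k distinct buckets already seen, the next new one arrives after an expected 13/(13-k) keys.
Sum over k = 0,...,9: E = 13/13 + 13/12 + 13/11 + ... + 13/5 + 13/4 = 17.5084.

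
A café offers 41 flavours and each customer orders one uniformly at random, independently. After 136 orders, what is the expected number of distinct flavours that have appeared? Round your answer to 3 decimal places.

For each flavour, P(seen in 136 orders) = 1 - (40/41)^136 = 0.9652.
By linearity of expectation, E[distinct seen] = 41·(1 - (40/41)^136) = 39.5733.

39.573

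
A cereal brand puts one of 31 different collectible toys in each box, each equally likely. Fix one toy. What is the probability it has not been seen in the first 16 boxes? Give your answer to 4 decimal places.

On each box the fixed toy fails to appear with probability 30/31.
P(still missing after 16) = (30/31)^16 = 0.59177.

0.5918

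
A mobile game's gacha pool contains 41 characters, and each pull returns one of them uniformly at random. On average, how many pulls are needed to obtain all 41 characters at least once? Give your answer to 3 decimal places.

176.420

After k distinct characters have appeared, the next pull gives a new one with probability (41-k)/41, so the expected wait for the (k+1)-th is 41/(41-k).
E[T] = 41/41 + 41/40 + 41/39 + ... + 41/2 + 41/1 = 41·H_{41}.
H_{41} = 4.3029, so E[T] = 176.4203.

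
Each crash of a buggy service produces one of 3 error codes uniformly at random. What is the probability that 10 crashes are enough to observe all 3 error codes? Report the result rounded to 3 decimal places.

Let A_i be the event that error code i is missing after 10 crashes. By inclusion–exclusion on the A_i,
P(all seen) = Σ_{j=0}^{3} (-1)^j C(3,j)((3-j)/3)^10
= 1.0000 - 0.0520 + 0.0001 - 0.0000
= 0.9480.

0.948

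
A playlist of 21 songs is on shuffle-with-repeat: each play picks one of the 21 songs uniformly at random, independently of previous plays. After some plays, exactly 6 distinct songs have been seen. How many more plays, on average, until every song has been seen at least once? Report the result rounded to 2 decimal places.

69.68

From k distinct to k+1 distinct takes on average 21/(21-k) plays.
Sum over k = 6,...,20: E = 21/15 + 21/14 + 21/13 + ... + 21/2 + 21/1 = 69.683.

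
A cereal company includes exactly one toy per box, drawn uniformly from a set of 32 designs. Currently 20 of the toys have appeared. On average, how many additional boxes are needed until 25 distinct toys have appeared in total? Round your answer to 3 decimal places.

The wait to go from k to k+1 distinct toys is geometric with mean 32/(32-k).
Sum over k = 20,...,24: E = 32/12 + 32/11 + 32/10 + 32/9 + 32/8 = 16.3313.

16.331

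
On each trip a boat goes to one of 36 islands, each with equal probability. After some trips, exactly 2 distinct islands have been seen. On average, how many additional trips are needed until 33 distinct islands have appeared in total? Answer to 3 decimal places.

82.256

The wait to go from k to k+1 distinct islands is geometric with mean 36/(36-k).
Sum over k = 2,...,32: E = 36/34 + 36/33 + 36/32 + ... + 36/5 + 36/4 = 82.2556.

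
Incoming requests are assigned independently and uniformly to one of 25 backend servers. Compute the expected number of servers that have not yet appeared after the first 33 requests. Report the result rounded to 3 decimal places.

6.500

For each server, P(unseen after 33) = (24/25)^33 = 0.2600.
By linearity of expectation, E[unseen] = 25·(24/25)^33 = 6.4997.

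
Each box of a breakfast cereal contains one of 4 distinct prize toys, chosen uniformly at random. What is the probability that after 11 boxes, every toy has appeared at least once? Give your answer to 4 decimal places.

0.8340

By inclusion–exclusion over which toys are missing,
P(all seen) = Σ_{j=0}^{4} (-1)^j C(4,j)((4-j)/4)^11
= 1.00000 - 0.16894 + 0.00293 - 0.00000 + 0.00000
= 0.83399.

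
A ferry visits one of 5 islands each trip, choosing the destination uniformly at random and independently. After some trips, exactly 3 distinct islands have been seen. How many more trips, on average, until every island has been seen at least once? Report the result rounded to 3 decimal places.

The wait to go from k to k+1 distinct islands is geometric with mean 5/(5-k).
Sum over k = 3,...,4: E = 5/2 + 5/1 = 7.5000.

7.500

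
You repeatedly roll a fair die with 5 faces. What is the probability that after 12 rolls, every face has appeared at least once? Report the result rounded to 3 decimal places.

0.678

By inclusion–exclusion over which faces are missing,
P(all seen) = Σ_{j=0}^{5} (-1)^j C(5,j)((5-j)/5)^12
= 1.0000 - 0.3436 + 0.0218 - 0.0002 + 0.0000 - 0.0000
= 0.6780.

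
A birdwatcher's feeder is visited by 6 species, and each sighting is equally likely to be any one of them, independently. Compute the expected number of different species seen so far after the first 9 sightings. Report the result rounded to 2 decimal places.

For each species, P(seen in 9 sightings) = 1 - (5/6)^9 = 0.806.
By linearity of expectation, E[distinct seen] = 6·(1 - (5/6)^9) = 4.837.

4.84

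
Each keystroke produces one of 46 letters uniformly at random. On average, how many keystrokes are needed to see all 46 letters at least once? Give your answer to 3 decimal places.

203.168

After k distinct letters have appeared, the next keystroke gives a new one with probability (46-k)/46, so the expected wait for the (k+1)-th is 46/(46-k).
E[T] = 46/46 + 46/45 + 46/44 + ... + 46/2 + 46/1 = 46·H_{46}.
H_{46} = 4.4167, so E[T] = 203.1676.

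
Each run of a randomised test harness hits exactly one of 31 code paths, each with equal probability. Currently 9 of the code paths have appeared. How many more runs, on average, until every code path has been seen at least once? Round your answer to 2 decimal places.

With k distinct code paths already seen, the next new one takes an expected 31/(31-k) runs.
Sum over k = 9,...,30: E = 31/22 + 31/21 + 31/20 + ... + 31/2 + 31/1 = 114.415.

114.42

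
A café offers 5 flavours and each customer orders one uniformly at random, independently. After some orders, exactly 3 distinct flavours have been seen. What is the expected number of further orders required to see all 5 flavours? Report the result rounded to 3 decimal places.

With k distinct flavours already seen, the next new one takes an expected 5/(5-k) orders.
Sum over k = 3,...,4: E = 5/2 + 5/1 = 7.5000.

7.500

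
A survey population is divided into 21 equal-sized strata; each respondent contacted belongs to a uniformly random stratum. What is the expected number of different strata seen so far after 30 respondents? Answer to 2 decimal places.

For each stratum, P(seen in 30 respondents) = 1 - (20/21)^30 = 0.769.
By linearity of expectation, E[distinct seen] = 21·(1 - (20/21)^30) = 16.141.

16.14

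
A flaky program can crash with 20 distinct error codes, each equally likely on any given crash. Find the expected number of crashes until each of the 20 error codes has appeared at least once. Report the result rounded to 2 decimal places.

After k distinct error codes have appeared, the next crash gives a new one with probability (20-k)/20, so the expected wait for the (k+1)-th is 20/(20-k).
E[T] = 20/20 + 20/19 + 20/18 + ... + 20/2 + 20/1 = 20·H_{20}.
H_{20} = 3.598, so E[T] = 71.955.

71.95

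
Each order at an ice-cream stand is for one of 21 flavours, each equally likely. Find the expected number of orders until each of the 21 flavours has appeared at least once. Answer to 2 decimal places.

The wait to go from k to k+1 distinct flavours is geometric with mean 21/(21-k).
E[T] = 21/21 + 21/20 + 21/19 + ... + 21/2 + 21/1 = 21·H_{21}.
H_{21} = 3.645, so E[T] = 76.553.

76.55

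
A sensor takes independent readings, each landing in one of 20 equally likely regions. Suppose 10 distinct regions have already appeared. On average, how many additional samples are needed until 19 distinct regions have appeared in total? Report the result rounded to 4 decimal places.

The wait to go from k to k+1 distinct regions is geometric with mean 20/(20-k).
Sum over k = 10,...,18: E = 20/10 + 20/9 + 20/8 + ... + 20/3 + 20/2 = 38.57937.

38.5794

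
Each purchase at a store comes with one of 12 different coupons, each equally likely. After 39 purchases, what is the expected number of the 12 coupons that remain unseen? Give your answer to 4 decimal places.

For each coupon, P(unseen after 39) = (11/12)^39 = 0.03359.
By linearity of expectation, E[unseen] = 12·(11/12)^39 = 0.40311.

0.4031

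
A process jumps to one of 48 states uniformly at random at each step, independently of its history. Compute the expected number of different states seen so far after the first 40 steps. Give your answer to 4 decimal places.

27.3221

For each state, P(seen in 40 steps) = 1 - (47/48)^40 = 0.56921.
By linearity of expectation, E[distinct seen] = 48·(1 - (47/48)^40) = 27.32212.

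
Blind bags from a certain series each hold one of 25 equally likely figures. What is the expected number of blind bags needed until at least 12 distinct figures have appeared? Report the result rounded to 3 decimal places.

Going from k to k+1 distinct takes a geometric number of blind bags with mean 25/(25-k).
Sum over k = 0,...,11: E = 25/25 + 25/24 + 25/23 + ... + 25/15 + 25/14 = 15.8956.

15.896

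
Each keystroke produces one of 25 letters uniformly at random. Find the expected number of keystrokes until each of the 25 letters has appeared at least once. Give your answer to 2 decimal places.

95.40

Split into phases: going from k distinct to k+1 distinct takes on average 25/(25-k) keystrokes.
E[T] = 25/25 + 25/24 + 25/23 + ... + 25/2 + 25/1 = 25·H_{25}.
H_{25} = 3.816, so E[T] = 95.399.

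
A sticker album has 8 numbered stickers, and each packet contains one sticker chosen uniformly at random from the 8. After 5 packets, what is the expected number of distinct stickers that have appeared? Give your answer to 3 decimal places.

For each sticker, P(seen in 5 packets) = 1 - (7/8)^5 = 0.4871.
By linearity of expectation, E[distinct seen] = 8·(1 - (7/8)^5) = 3.8967.

3.897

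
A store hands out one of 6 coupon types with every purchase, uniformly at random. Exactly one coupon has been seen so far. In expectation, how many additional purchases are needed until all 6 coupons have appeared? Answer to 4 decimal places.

With k distinct coupons already seen, the next new one takes an expected 6/(6-k) purchases.
Sum over k = 1,...,5: E = 6/5 + 6/4 + 6/3 + 6/2 + 6/1 = 13.70000.

13.7000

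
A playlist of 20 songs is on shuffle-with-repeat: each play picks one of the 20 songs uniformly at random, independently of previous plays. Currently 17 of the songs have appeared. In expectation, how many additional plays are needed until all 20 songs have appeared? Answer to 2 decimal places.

36.67

The wait to go from k to k+1 distinct songs is geometric with mean 20/(20-k).
Sum over k = 17,...,19: E = 20/3 + 20/2 + 20/1 = 36.667.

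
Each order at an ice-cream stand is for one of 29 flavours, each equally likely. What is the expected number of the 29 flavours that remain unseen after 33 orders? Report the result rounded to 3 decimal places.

9.109

For each flavour, P(unseen after 33) = (28/29)^33 = 0.3141.
By linearity of expectation, E[unseen] = 29·(28/29)^33 = 9.1092.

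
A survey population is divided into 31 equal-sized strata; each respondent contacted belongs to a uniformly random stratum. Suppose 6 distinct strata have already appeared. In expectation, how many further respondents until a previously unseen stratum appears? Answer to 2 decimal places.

1.24

The number of respondents until the next new stratum is geometric with success probability 25/31, so its mean is 31/25.
E = 31/25 = 1.240.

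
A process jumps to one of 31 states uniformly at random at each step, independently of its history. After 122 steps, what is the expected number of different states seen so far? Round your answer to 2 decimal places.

30.43

For each state, P(seen in 122 steps) = 1 - (30/31)^122 = 0.982.
By linearity of expectation, E[distinct seen] = 31·(1 - (30/31)^122) = 30.432.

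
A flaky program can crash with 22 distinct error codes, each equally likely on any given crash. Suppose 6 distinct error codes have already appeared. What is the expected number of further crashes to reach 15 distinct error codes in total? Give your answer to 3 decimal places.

17.333

From k distinct to k+1 distinct takes on average 22/(22-k) crashes.
Sum over k = 6,...,14: E = 22/16 + 22/15 + 22/14 + ... + 22/9 + 22/8 = 17.3332.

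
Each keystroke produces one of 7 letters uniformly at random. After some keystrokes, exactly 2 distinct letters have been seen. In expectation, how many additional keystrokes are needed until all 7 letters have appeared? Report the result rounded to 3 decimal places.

From k distinct to k+1 distinct takes on average 7/(7-k) keystrokes.
Sum over k = 2,...,6: E = 7/5 + 7/4 + 7/3 + 7/2 + 7/1 = 15.9833.

15.983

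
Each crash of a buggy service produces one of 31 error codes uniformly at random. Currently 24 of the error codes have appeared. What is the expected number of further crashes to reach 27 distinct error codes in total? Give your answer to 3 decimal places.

From k distinct to k+1 distinct takes on average 31/(31-k) crashes.
Sum over k = 24,...,26: E = 31/7 + 31/6 + 31/5 = 15.7952.

15.795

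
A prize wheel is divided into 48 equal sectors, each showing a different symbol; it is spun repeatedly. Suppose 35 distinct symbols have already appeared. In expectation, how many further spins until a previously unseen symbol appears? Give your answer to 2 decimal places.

The number of spins until the next new symbol is geometric with success probability 13/48, so its mean is 48/13.
E = 48/13 = 3.692.

3.69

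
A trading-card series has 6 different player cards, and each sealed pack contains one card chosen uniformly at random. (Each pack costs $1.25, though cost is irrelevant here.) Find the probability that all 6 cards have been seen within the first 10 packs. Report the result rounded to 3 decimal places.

0.272

By inclusion–exclusion over which cards are missing,
P(all seen) = Σ_{j=0}^{6} (-1)^j C(6,j)((6-j)/6)^10
= 1.0000 - 0.9690 + 0.2601 - 0.0195 + 0.0003 - 0.0000 + 0.0000
= 0.2718.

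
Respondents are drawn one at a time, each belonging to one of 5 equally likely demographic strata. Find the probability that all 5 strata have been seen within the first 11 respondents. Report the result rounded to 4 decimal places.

Let A_i be the event that stratum i is missing after 11 respondents. By inclusion–exclusion on the A_i,
P(all seen) = Σ_{j=0}^{5} (-1)^j C(5,j)((5-j)/5)^11
= 1.00000 - 0.42950 + 0.03628 - 0.00042 + 0.00000 - 0.00000
= 0.60636.

0.6064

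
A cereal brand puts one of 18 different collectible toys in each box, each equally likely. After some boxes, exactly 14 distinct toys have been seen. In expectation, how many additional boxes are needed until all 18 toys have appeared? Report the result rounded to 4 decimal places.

37.5000

The wait to go from k to k+1 distinct toys is geometric with mean 18/(18-k).
Sum over k = 14,...,17: E = 18/4 + 18/3 + 18/2 + 18/1 = 37.50000.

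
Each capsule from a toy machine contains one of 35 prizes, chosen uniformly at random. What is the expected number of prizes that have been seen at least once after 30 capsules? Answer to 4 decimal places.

20.3312

For each prize, P(seen in 30 capsules) = 1 - (34/35)^30 = 0.58089.
By linearity of expectation, E[distinct seen] = 35·(1 - (34/35)^30) = 20.33121.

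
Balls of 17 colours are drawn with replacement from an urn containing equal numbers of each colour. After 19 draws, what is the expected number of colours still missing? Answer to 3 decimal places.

5.373

For each colour, P(unseen after 19) = (16/17)^19 = 0.3160.
By linearity of expectation, E[unseen] = 17·(16/17)^19 = 5.3728.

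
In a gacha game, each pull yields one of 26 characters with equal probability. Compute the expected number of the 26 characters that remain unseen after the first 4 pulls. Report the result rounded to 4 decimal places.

For each character, P(unseen after 4) = (25/26)^4 = 0.85480.
By linearity of expectation, E[unseen] = 26·(25/26)^4 = 22.22491.

22.2249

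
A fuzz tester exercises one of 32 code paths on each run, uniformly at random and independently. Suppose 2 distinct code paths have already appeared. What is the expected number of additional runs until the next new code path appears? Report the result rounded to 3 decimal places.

Each run yields a new code path with probability (32-2)/32 = 30/32, so the wait is geometric with mean 32/30.
E = 32/30 = 1.0667.

1.067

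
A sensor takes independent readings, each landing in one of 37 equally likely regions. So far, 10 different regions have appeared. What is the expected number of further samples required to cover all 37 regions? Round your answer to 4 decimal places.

From k distinct to k+1 distinct takes on average 37/(37-k) samples.
Sum over k = 10,...,36: E = 37/27 + 37/26 + 37/25 + ... + 37/2 + 37/1 = 143.98390.

143.9839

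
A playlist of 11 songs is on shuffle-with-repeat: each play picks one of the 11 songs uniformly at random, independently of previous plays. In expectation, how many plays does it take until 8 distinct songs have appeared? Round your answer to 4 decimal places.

With k distinct songs already seen, the next new one arrives after an expected 11/(11-k) plays.
Sum over k = 0,...,7: E = 11/11 + 11/10 + 11/9 + ... + 11/5 + 11/4 = 13.05198.

13.0520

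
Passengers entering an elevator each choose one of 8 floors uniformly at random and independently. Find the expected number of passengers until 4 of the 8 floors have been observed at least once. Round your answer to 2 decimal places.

With k distinct floors already seen, the next new one arrives after an expected 8/(8-k) passengers.
Sum over k = 0,...,3: E = 8/8 + 8/7 + 8/6 + 8/5 = 5.076.

5.08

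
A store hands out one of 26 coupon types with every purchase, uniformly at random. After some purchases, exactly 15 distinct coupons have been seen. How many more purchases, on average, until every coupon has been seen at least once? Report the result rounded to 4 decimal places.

78.5168

From k distinct to k+1 distinct takes on average 26/(26-k) purchases.
Sum over k = 15,...,25: E = 26/11 + 26/10 + 26/9 + ... + 26/2 + 26/1 = 78.51681.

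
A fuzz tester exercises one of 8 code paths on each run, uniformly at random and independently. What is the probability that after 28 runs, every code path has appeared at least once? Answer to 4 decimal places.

By inclusion–exclusion over which code paths are missing,
P(all seen) = Σ_{j=0}^{8} (-1)^j C(8,j)((8-j)/8)^28
= 1.00000 - 0.19025 + 0.00889 - 0.00011 + 0.00000 - 0.00000 + 0.00000 - 0.00000 + 0.00000
= 0.81854.

0.8185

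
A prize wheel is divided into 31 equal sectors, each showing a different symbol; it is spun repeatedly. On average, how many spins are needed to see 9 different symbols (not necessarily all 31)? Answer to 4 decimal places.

10.4294

With k distinct symbols already seen, the next new one arrives after an expected 31/(31-k) spins.
Sum over k = 0,...,8: E = 31/31 + 31/30 + 31/29 + ... + 31/24 + 31/23 = 10.42939.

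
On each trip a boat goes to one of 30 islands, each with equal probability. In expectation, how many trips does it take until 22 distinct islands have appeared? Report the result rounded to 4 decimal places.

38.3139

Going from k to k+1 distinct takes a geometric number of trips with mean 30/(30-k).
Sum over k = 0,...,21: E = 30/30 + 30/29 + 30/28 + ... + 30/10 + 30/9 = 38.31390.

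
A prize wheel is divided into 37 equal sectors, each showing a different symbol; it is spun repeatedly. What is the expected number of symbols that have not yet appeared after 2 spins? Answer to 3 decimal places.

For each symbol, P(unseen after 2) = (36/37)^2 = 0.9467.
By linearity of expectation, E[unseen] = 37·(36/37)^2 = 35.0270.

35.027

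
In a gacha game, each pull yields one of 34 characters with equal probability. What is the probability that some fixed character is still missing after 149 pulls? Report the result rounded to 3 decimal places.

0.012

Each pull misses the fixed character with probability (34-1)/34 = 33/34, independently.
P(still missing after 149) = (33/34)^149 = 0.0117.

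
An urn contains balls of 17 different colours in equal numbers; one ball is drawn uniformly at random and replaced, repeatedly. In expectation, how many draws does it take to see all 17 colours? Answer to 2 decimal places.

58.47

After k distinct colours have appeared, the next draw gives a new one with probability (17-k)/17, so the expected wait for the (k+1)-th is 17/(17-k).
E[T] = 17/17 + 17/16 + 17/15 + ... + 17/2 + 17/1 = 17·H_{17}.
H_{17} = 3.440, so E[T] = 58.472.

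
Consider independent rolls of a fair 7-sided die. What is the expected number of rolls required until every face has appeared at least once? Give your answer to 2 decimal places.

18.15

After k distinct faces have appeared, the next roll gives a new one with probability (7-k)/7, so the expected wait for the (k+1)-th is 7/(7-k).
E[T] = 7/7 + 7/6 + 7/5 + ... + 7/2 + 7/1 = 7·H_{7}.
H_{7} = 2.593, so E[T] = 18.150.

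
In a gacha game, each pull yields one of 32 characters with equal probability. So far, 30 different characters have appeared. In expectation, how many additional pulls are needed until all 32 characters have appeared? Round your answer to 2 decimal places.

With k distinct characters already seen, the next new one takes an expected 32/(32-k) pulls.
Sum over k = 30,...,31: E = 32/2 + 32/1 = 48.000.

48.00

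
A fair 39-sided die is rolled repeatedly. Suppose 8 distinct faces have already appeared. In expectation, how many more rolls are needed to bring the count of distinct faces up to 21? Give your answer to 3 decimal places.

20.753

From k distinct to k+1 distinct takes on average 39/(39-k) rolls.
Sum over k = 8,...,20: E = 39/31 + 39/30 + 39/29 + ... + 39/20 + 39/19 = 20.7533.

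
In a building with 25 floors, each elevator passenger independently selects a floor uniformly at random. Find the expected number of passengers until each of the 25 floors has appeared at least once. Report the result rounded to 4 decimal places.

95.3990

The wait to go from k to k+1 distinct floors is geometric with mean 25/(25-k).
E[T] = 25/25 + 25/24 + 25/23 + ... + 25/2 + 25/1 = 25·H_{25}.
H_{25} = 3.81596, so E[T] = 95.39895.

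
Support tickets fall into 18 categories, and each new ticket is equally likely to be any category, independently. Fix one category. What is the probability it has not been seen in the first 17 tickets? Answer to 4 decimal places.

0.3784

Each ticket misses the fixed category with probability (18-1)/18 = 17/18, independently.
P(still missing after 17) = (17/18)^17 = 0.37844.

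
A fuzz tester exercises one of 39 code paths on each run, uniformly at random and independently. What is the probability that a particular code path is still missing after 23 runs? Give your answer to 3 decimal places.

0.550

Each run misses the fixed code path with probability (39-1)/39 = 38/39, independently.
P(still missing after 23) = (38/39)^23 = 0.5502.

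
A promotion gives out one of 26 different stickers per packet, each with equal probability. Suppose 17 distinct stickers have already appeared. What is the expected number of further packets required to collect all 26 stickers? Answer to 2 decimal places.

With k distinct stickers already seen, the next new one takes an expected 26/(26-k) packets.
Sum over k = 17,...,25: E = 26/9 + 26/8 + 26/7 + ... + 26/2 + 26/1 = 73.553.

73.55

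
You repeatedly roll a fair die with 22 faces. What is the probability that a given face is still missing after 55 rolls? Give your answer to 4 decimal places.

0.0774

On each roll the fixed face fails to appear with probability 21/22.
P(still missing after 55) = (21/22)^55 = 0.07741.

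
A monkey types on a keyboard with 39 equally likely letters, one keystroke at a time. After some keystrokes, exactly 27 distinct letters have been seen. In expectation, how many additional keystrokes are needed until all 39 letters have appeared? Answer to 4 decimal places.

The wait to go from k to k+1 distinct letters is geometric with mean 39/(39-k).
Sum over k = 27,...,38: E = 39/12 + 39/11 + 39/10 + ... + 39/2 + 39/1 = 121.02522.

121.0252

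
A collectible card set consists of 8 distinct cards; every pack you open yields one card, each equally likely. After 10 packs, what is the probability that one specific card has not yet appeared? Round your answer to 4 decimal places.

0.2631

On each pack the fixed card fails to appear with probability 7/8.
P(still missing after 10) = (7/8)^10 = 0.26308.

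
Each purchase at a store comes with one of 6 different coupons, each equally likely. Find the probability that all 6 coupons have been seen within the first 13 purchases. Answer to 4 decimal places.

By inclusion–exclusion over which coupons are missing,
P(all seen) = Σ_{j=0}^{6} (-1)^j C(6,j)((6-j)/6)^13
= 1.00000 - 0.56078 + 0.07707 - 0.00244 + 0.00001 - 0.00000 + 0.00000
= 0.51386.

0.5139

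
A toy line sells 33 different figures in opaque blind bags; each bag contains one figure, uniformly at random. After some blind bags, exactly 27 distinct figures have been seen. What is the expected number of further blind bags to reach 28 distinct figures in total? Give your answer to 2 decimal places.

5.50

From k distinct to k+1 distinct takes on average 33/(33-k) blind bags.
Only the k = 27 term is needed: E = 33/6 = 5.500.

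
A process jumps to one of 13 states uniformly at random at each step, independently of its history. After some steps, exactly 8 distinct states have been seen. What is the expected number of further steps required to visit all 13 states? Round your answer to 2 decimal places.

With k distinct states already seen, the next new one takes an expected 13/(13-k) steps.
Sum over k = 8,...,12: E = 13/5 + 13/4 + 13/3 + 13/2 + 13/1 = 29.683.

29.68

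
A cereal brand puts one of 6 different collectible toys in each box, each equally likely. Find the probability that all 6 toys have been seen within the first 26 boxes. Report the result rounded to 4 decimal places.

By inclusion–exclusion over which toys are missing,
P(all seen) = Σ_{j=0}^{6} (-1)^j C(6,j)((6-j)/6)^26
= 1.00000 - 0.05241 + 0.00040 - 0.00000 + 0.00000 - 0.00000 + 0.00000
= 0.94798.

0.9480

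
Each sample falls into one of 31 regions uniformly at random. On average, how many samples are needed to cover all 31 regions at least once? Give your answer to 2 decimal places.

124.84

Split into phases: going from k distinct to k+1 distinct takes on average 31/(31-k) samples.
E[T] = 31/31 + 31/30 + 31/29 + ... + 31/2 + 31/1 = 31·H_{31}.
H_{31} = 4.027, so E[T] = 124.845.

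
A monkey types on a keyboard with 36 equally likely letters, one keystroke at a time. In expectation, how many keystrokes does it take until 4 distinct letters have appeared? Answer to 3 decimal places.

4.178

Going from k to k+1 distinct takes a geometric number of keystrokes with mean 36/(36-k).
Sum over k = 0,...,3: E = 36/36 + 36/35 + 36/34 + 36/33 = 4.1783.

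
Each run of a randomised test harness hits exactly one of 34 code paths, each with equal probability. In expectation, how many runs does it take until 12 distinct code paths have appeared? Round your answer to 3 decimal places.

With k distinct code paths already seen, the next new one arrives after an expected 34/(34-k) runs.
Sum over k = 0,...,11: E = 34/34 + 34/33 + 34/32 + ... + 34/24 + 34/23 = 14.5315.

14.531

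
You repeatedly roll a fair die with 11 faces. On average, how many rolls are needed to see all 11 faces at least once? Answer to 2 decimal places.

The wait to go from k to k+1 distinct faces is geometric with mean 11/(11-k).
E[T] = 11/11 + 11/10 + 11/9 + ... + 11/2 + 11/1 = 11·H_{11}.
H_{11} = 3.020, so E[T] = 33.219.

33.22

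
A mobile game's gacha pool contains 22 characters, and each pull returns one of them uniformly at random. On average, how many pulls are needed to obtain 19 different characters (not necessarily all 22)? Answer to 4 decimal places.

With k distinct characters already seen, the next new one arrives after an expected 22/(22-k) pulls.
Sum over k = 0,...,18: E = 22/22 + 22/21 + 22/20 + ... + 22/5 + 22/4 = 40.86456.

40.8646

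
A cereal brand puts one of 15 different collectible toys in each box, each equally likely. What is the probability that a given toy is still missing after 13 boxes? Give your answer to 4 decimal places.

On each box the fixed toy fails to appear with probability 14/15.
P(still missing after 13) = (14/15)^13 = 0.40783.

0.4078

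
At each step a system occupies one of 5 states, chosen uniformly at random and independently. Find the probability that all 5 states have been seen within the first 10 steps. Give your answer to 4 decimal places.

0.5225

By inclusion–exclusion over which states are missing,
P(all seen) = Σ_{j=0}^{5} (-1)^j C(5,j)((5-j)/5)^10
= 1.00000 - 0.53687 + 0.06047 - 0.00105 + 0.00000 - 0.00000
= 0.52255.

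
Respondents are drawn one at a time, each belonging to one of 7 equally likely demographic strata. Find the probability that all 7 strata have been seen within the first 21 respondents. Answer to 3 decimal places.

0.743

Let A_i be the event that stratum i is missing after 21 respondents. By inclusion–exclusion on the A_i,
P(all seen) = Σ_{j=0}^{7} (-1)^j C(7,j)((7-j)/7)^21
= 1.0000 - 0.2749 + 0.0179 - 0.0003 + 0.0000 - 0.0000 + 0.0000 - 0.0000
= 0.7427.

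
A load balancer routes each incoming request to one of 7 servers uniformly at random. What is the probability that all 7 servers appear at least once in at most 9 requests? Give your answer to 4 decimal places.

0.0577

Let A_i be the event that server i is missing after 9 requests. By inclusion–exclusion on the A_i,
P(all seen) = Σ_{j=0}^{7} (-1)^j C(7,j)((7-j)/7)^9
= 1.00000 - 1.74814 + 1.01641 - 0.22737 + 0.01707 - 0.00027 + 0.00000 - 0.00000
= 0.05770.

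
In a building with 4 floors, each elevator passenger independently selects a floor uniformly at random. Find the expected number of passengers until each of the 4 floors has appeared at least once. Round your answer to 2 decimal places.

After k distinct floors have appeared, the next passenger gives a new one with probability (4-k)/4, so the expected wait for the (k+1)-th is 4/(4-k).
E[T] = 4/4 + 4/3 + 4/2 + 4/1 = 4·H_{4}.
H_{4} = 2.083, so E[T] = 8.333.

8.33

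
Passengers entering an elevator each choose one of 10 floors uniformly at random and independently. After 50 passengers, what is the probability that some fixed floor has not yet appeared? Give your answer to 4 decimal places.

Each passenger misses the fixed floor with probability (10-1)/10 = 9/10, independently.
P(still missing after 50) = (9/10)^50 = 0.00515.

0.0052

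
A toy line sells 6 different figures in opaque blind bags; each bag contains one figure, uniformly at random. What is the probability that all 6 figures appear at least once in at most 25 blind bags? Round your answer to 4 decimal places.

0.9377

Let A_i be the event that figure i is missing after 25 blind bags. By inclusion–exclusion on the A_i,
P(all seen) = Σ_{j=0}^{6} (-1)^j C(6,j)((6-j)/6)^25
= 1.00000 - 0.06290 + 0.00059 - 0.00000 + 0.00000 - 0.00000 + 0.00000
= 0.93770.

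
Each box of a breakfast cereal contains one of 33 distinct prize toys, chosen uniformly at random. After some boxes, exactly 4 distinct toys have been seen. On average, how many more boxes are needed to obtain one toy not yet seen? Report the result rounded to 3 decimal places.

The number of boxes until the next new toy is geometric with success probability 29/33, so its mean is 33/29.
E = 33/29 = 1.1379.

1.138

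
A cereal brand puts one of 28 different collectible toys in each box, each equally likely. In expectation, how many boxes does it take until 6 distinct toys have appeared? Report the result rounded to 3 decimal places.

6.618

With k distinct toys already seen, the next new one arrives after an expected 28/(28-k) boxes.
Sum over k = 0,...,5: E = 28/28 + 28/27 + 28/26 + 28/25 + 28/24 + 28/23 = 6.6180.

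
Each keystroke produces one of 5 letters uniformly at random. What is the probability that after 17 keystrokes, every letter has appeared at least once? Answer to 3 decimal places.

0.889

By inclusion–exclusion over which letters are missing,
P(all seen) = Σ_{j=0}^{5} (-1)^j C(5,j)((5-j)/5)^17
= 1.0000 - 0.1126 + 0.0017 - 0.0000 + 0.0000 - 0.0000
= 0.8891.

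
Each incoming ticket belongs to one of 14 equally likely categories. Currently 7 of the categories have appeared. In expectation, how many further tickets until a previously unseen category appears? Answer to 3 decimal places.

The number of tickets until the next new category is geometric with success probability 7/14, so its mean is 14/7.
E = 14/7 = 2.0000.

2.000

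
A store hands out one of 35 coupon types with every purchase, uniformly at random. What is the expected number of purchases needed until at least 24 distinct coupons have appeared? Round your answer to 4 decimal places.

Going from k to k+1 distinct takes a geometric number of purchases with mean 35/(35-k).
Sum over k = 0,...,23: E = 35/35 + 35/34 + 35/33 + ... + 35/13 + 35/12 = 39.44164.

39.4416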